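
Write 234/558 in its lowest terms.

234 = 2 × 3^2 × 13
558 = 2 × 3^2 × 31
gcd(234, 558) = 2 × 3^2 = 18.
Divide numerator and denominator by 18: 234/558 = 13/31.

13/31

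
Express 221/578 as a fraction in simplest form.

221 = 13 × 17
578 = 2 × 17^2
gcd(221, 578) = 17.
Divide numerator and denominator by 17: 221/578 = 13/34.

13/34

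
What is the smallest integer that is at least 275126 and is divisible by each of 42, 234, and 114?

280098

The integer must be a common multiple of 42, 234, and 114, so a multiple of their LCM.
42 = 2 × 3 × 7
234 = 2 × 3^2 × 13
114 = 2 × 3 × 19
LCM(42, 234, 114) = 2 × 3^2 × 7 × 13 × 19 = 31122.
Smallest multiple of 31122 that is ≥ 275126: ⌈275126/31122⌉ × 31122 = 9 × 31122 = 280098.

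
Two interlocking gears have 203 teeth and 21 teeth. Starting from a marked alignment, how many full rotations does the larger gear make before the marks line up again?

3 rotations

They are all back at their starting positions together after one LCM of the periods.
203 = 7 × 29
21 = 3 × 7
LCM(203, 21) = 3 × 7 × 29 = 609.
Rotations for period 203: 609 / 203 = 3.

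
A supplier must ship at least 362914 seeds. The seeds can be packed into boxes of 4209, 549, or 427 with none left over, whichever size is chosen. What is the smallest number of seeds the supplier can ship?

441945

The number of seeds must be a common multiple of 4209, 549, and 427, so a multiple of their LCM.
4209 = 3 × 23 × 61
549 = 3^2 × 61
427 = 7 × 61
LCM(4209, 549, 427) = 3^2 × 7 × 23 × 61 = 88389.
Smallest multiple of 88389 that is ≥ 362914: ⌈362914/88389⌉ × 88389 = 5 × 88389 = 441945.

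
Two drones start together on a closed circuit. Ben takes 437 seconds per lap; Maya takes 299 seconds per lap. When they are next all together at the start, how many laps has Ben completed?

The first common completion time is the LCM of the periods.
437 = 19 × 23
299 = 13 × 23
LCM(437, 299) = 13 × 19 × 23 = 5681.
Laps for period 437: 5681 / 437 = 13.

13 laps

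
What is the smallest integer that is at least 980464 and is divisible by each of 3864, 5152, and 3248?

The integer must be a common multiple of 3864, 5152, and 3248, so a multiple of their LCM.
3864 = 2^3 × 3 × 7 × 23
5152 = 2^5 × 7 × 23
3248 = 2^4 × 7 × 29
LCM(3864, 5152, 3248) = 2^5 × 3 × 7 × 23 × 29 = 448224.
Smallest multiple of 448224 that is ≥ 980464: ⌈980464/448224⌉ × 448224 = 3 × 448224 = 1344672.

1344672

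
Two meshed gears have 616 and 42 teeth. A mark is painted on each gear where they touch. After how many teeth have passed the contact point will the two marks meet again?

The first simultaneous occurrence is after LCM of the individual periods.
616 = 2^3 × 7 × 11
42 = 2 × 3 × 7
LCM(616, 42) = 2^3 × 3 × 7 × 11 = 1848.

1848 teeth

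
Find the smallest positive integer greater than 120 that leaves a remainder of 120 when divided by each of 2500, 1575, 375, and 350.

N − 120 must be a common multiple of 2500, 1575, 375, and 350.
2500 = 2^2 × 5^4
1575 = 3^2 × 5^2 × 7
375 = 3 × 5^3
350 = 2 × 5^2 × 7
LCM(2500, 1575, 375, 350) = 2^2 × 3^2 × 5^4 × 7 = 157500.
Smallest N > 120 is LCM + 120 = 157500 + 120 = 157620.

157620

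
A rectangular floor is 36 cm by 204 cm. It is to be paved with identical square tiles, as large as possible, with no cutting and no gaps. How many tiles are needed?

Tile side = gcd(36, 204).
36 = 2^2 × 3^2
204 = 2^2 × 3 × 17
gcd(36, 204) = 2^2 × 3 = 12.
Tiles: (36/12) × (204/12) = 3 × 17 = 51.

51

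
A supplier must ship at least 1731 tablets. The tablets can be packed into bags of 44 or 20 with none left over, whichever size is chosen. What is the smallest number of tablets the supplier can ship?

1760

The number of tablets must be a common multiple of 44 and 20, so a multiple of their LCM.
44 = 2^2 × 11
20 = 2^2 × 5
LCM(44, 20) = 2^2 × 5 × 11 = 220.
Smallest multiple of 220 that is ≥ 1731: ⌈1731/220⌉ × 220 = 8 × 220 = 1760.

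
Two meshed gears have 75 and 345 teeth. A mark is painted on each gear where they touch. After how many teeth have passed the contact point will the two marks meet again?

1725 teeth

They coincide at every common multiple of the periods; the first is the LCM.
75 = 3 × 5^2
345 = 3 × 5 × 23
LCM(75, 345) = 3 × 5^2 × 23 = 1725.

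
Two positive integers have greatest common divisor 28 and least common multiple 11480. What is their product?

321440

For any two positive integers, gcd × lcm = product = 28 × 11480 = 321440.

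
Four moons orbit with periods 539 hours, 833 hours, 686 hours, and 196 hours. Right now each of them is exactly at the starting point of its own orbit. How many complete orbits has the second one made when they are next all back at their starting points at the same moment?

308 orbits

The first common completion time is the LCM of the periods.
539 = 7^2 × 11
833 = 7^2 × 17
686 = 2 × 7^3
196 = 2^2 × 7^2
LCM(539, 833, 686, 196) = 2^2 × 7^3 × 11 × 17 = 256564.
Orbits for period 833: 256564 / 833 = 308.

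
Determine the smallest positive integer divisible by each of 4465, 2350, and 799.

4465 = 5 × 19 × 47
2350 = 2 × 5^2 × 47
799 = 17 × 47
LCM(4465, 2350, 799) = 2 × 5^2 × 17 × 19 × 47 = 759050.

759050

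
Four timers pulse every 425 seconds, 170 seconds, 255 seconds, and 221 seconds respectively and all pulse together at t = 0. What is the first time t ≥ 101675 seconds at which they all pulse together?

132600 seconds

Joint pulses occur at multiples of LCM(425, 170, 255, 221).
425 = 5^2 × 17
170 = 2 × 5 × 17
255 = 3 × 5 × 17
221 = 13 × 17
LCM(425, 170, 255, 221) = 2 × 3 × 5^2 × 13 × 17 = 33150.
Smallest multiple of 33150 that is ≥ 101675: ⌈101675/33150⌉ × 33150 = 4 × 33150 = 132600.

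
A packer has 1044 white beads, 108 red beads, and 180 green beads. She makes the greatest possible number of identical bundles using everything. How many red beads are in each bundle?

Number of bundles = gcd(1044, 108, 180).
1044 = 2^2 × 3^2 × 29
108 = 2^2 × 3^3
180 = 2^2 × 3^2 × 5
gcd(1044, 108, 180) = 2^2 × 3^2 = 36.
red beads per bundle = 108 / 36 = 3.

3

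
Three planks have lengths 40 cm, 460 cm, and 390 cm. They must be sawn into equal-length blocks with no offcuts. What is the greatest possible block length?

10 cm

This is the greatest common divisor of 40, 460, and 390.
40 = 2^3 × 5
460 = 2^2 × 5 × 23
390 = 2 × 3 × 5 × 13
gcd(40, 460, 390) = 2 × 5 = 10.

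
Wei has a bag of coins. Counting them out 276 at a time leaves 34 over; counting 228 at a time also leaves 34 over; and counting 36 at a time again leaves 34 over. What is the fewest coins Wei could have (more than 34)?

N − 34 must be a common multiple of 276, 228, and 36.
276 = 2^2 × 3 × 23
228 = 2^2 × 3 × 19
36 = 2^2 × 3^2
LCM(276, 228, 36) = 2^2 × 3^2 × 19 × 23 = 15732.
Smallest N > 34 is LCM + 34 = 15732 + 34 = 15766.

15766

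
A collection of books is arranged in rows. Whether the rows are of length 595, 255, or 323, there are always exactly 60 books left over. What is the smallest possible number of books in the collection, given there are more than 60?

33975

N − 60 must be a common multiple of 595, 255, and 323.
595 = 5 × 7 × 17
255 = 3 × 5 × 17
323 = 17 × 19
LCM(595, 255, 323) = 3 × 5 × 7 × 17 × 19 = 33915.
Smallest N > 60 is LCM + 60 = 33915 + 60 = 33975.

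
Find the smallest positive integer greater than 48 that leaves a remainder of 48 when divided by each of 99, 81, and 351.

11631

N − 48 must be a common multiple of 99, 81, and 351.
99 = 3^2 × 11
81 = 3^4
351 = 3^3 × 13
LCM(99, 81, 351) = 3^4 × 11 × 13 = 11583.
Smallest N > 48 is LCM + 48 = 11583 + 48 = 11631.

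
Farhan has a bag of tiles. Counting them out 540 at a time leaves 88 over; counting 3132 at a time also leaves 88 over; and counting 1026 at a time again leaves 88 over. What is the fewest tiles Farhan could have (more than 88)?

N − 88 must be a common multiple of 540, 3132, and 1026.
540 = 2^2 × 3^3 × 5
3132 = 2^2 × 3^3 × 29
1026 = 2 × 3^3 × 19
LCM(540, 3132, 1026) = 2^2 × 3^3 × 5 × 19 × 29 = 297540.
Smallest N > 88 is LCM + 88 = 297540 + 88 = 297628.

297628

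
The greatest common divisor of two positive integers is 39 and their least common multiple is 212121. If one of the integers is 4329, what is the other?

1911

For two integers, gcd × lcm = product, so the other is (39 × 212121) / 4329 = 8272719 / 4329 = 1911.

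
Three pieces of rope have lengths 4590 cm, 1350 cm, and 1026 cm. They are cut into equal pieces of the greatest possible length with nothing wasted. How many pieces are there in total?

129

Piece length = gcd(4590, 1350, 1026).
4590 = 2 × 3^3 × 5 × 17
1350 = 2 × 3^3 × 5^2
1026 = 2 × 3^3 × 19
gcd(4590, 1350, 1026) = 2 × 3^3 = 54.
Total pieces = 4590/54 + 1350/54 + 1026/54 = 85 + 25 + 19 = 129.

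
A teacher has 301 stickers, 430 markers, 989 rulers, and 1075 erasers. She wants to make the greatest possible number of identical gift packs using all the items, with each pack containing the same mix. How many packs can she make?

43 packs

The pack count must divide each quantity, so the greatest is gcd(301, 430, 989, 1075).
301 = 7 × 43
430 = 2 × 5 × 43
989 = 23 × 43
1075 = 5^2 × 43
gcd(301, 430, 989, 1075) = 43.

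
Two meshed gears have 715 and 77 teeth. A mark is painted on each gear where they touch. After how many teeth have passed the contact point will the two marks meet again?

5005 teeth

We need the least common multiple of the intervals.
715 = 5 × 11 × 13
77 = 7 × 11
LCM(715, 77) = 5 × 7 × 11 × 13 = 5005.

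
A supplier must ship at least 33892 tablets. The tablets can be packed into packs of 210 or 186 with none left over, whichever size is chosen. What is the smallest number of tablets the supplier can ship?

39060

The number of tablets must be a common multiple of 210 and 186, so a multiple of their LCM.
210 = 2 × 3 × 5 × 7
186 = 2 × 3 × 31
LCM(210, 186) = 2 × 3 × 5 × 7 × 31 = 6510.
Smallest multiple of 6510 that is ≥ 33892: ⌈33892/6510⌉ × 6510 = 6 × 6510 = 39060.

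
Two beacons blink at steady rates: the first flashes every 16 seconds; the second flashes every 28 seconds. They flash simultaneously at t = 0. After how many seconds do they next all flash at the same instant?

112 seconds

They coincide at every common multiple of the periods; the first is the LCM.
16 = 2^4
28 = 2^2 × 7
LCM(16, 28) = 2^4 × 7 = 112.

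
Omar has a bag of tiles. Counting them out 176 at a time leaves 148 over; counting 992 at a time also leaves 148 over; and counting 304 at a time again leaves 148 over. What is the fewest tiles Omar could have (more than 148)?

N − 148 must be a common multiple of 176, 992, and 304.
176 = 2^4 × 11
992 = 2^5 × 31
304 = 2^4 × 19
LCM(176, 992, 304) = 2^5 × 11 × 19 × 31 = 207328.
Smallest N > 148 is LCM + 148 = 207328 + 148 = 207476.

207476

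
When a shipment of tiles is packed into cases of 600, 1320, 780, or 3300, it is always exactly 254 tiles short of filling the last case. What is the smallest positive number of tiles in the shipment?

Being 254 short of a full case of size k means N ≡ −254 (mod k), i.e. N + 254 is a multiple of each size.
600 = 2^3 × 3 × 5^2
1320 = 2^3 × 3 × 5 × 11
780 = 2^2 × 3 × 5 × 13
3300 = 2^2 × 3 × 5^2 × 11
LCM(600, 1320, 780, 3300) = 2^3 × 3 × 5^2 × 11 × 13 = 85800.
Smallest positive N is 85800 − 254 = 85546.

85546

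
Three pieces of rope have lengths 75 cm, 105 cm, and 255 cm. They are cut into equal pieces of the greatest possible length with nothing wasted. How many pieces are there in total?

29

Piece length = gcd(75, 105, 255).
75 = 3 × 5^2
105 = 3 × 5 × 7
255 = 3 × 5 × 17
gcd(75, 105, 255) = 3 × 5 = 15.
Total pieces = 75/15 + 105/15 + 255/15 = 5 + 7 + 17 = 29.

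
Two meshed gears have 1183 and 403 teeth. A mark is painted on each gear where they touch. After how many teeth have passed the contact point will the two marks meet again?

36673 teeth

We need the least common multiple of the intervals.
1183 = 7 × 13^2
403 = 13 × 31
LCM(1183, 403) = 7 × 13^2 × 31 = 36673.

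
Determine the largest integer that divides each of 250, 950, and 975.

25

250 = 2 × 5^3
950 = 2 × 5^2 × 19
975 = 3 × 5^2 × 13
gcd(250, 950, 975) = 5^2 = 25.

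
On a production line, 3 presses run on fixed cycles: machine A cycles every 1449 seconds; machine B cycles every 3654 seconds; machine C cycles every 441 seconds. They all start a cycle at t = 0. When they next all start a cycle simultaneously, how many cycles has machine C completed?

1334 cycles

They are all back at their starting positions together after one LCM of the periods.
1449 = 3^2 × 7 × 23
3654 = 2 × 3^2 × 7 × 29
441 = 3^2 × 7^2
LCM(1449, 3654, 441) = 2 × 3^2 × 7^2 × 23 × 29 = 588294.
Cycles for period 441: 588294 / 441 = 1334.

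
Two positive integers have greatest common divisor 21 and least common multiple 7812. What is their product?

164052

For any two positive integers, gcd × lcm = product = 21 × 7812 = 164052.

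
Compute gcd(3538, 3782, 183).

61

3538 = 2 × 29 × 61
3782 = 2 × 31 × 61
183 = 3 × 61
gcd(3538, 3782, 183) = 61.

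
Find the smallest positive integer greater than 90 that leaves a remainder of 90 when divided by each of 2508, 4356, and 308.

N − 90 must be a common multiple of 2508, 4356, and 308.
2508 = 2^2 × 3 × 11 × 19
4356 = 2^2 × 3^2 × 11^2
308 = 2^2 × 7 × 11
LCM(2508, 4356, 308) = 2^2 × 3^2 × 7 × 11^2 × 19 = 579348.
Smallest N > 90 is LCM + 90 = 579348 + 90 = 579438.

579438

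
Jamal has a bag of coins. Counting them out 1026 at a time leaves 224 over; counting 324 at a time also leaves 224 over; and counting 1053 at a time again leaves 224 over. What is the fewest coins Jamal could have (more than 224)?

80252

N − 224 must be a common multiple of 1026, 324, and 1053.
1026 = 2 × 3^3 × 19
324 = 2^2 × 3^4
1053 = 3^4 × 13
LCM(1026, 324, 1053) = 2^2 × 3^4 × 13 × 19 = 80028.
Smallest N > 224 is LCM + 224 = 80028 + 224 = 80252.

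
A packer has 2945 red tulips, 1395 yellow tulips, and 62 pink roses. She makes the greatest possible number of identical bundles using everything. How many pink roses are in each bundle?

2

Number of bundles = gcd(2945, 1395, 62).
2945 = 5 × 19 × 31
1395 = 3^2 × 5 × 31
62 = 2 × 31
gcd(2945, 1395, 62) = 31.
pink roses per bundle = 62 / 31 = 2.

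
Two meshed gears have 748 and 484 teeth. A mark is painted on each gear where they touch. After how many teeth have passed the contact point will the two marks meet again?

8228 teeth

They coincide at every common multiple of the periods; the first is the LCM.
748 = 2^2 × 11 × 17
484 = 2^2 × 11^2
LCM(748, 484) = 2^2 × 11^2 × 17 = 8228.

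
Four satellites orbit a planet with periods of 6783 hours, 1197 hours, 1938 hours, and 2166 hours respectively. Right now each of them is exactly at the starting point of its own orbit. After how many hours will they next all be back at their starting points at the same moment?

773262 hours

We need the least common multiple of the intervals.
6783 = 3 × 7 × 17 × 19
1197 = 3^2 × 7 × 19
1938 = 2 × 3 × 17 × 19
2166 = 2 × 3 × 19^2
LCM(6783, 1197, 1938, 2166) = 2 × 3^2 × 7 × 17 × 19^2 = 773262.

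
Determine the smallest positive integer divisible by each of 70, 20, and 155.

70 = 2 × 5 × 7
20 = 2^2 × 5
155 = 5 × 31
LCM(70, 20, 155) = 2^2 × 5 × 7 × 31 = 4340.

4340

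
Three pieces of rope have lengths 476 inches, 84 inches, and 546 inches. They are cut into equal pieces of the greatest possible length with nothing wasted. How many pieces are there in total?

Piece length = gcd(476, 84, 546).
476 = 2^2 × 7 × 17
84 = 2^2 × 3 × 7
546 = 2 × 3 × 7 × 13
gcd(476, 84, 546) = 2 × 7 = 14.
Total pieces = 476/14 + 84/14 + 546/14 = 34 + 6 + 39 = 79.

79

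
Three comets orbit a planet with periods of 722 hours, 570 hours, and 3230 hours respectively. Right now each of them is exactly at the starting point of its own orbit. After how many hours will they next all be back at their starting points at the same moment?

184110 hours

The first simultaneous occurrence is after LCM of the individual periods.
722 = 2 × 19^2
570 = 2 × 3 × 5 × 19
3230 = 2 × 5 × 17 × 19
LCM(722, 570, 3230) = 2 × 3 × 5 × 17 × 19^2 = 184110.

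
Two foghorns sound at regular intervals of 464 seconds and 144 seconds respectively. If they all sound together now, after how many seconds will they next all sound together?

They coincide at every common multiple of the periods; the first is the LCM.
464 = 2^4 × 29
144 = 2^4 × 3^2
LCM(464, 144) = 2^4 × 3^2 × 29 = 4176.

4176 seconds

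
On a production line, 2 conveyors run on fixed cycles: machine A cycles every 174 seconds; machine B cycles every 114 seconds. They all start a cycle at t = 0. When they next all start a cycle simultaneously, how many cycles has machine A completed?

The first common completion time is the LCM of the periods.
174 = 2 × 3 × 29
114 = 2 × 3 × 19
LCM(174, 114) = 2 × 3 × 19 × 29 = 3306.
Cycles for period 174: 3306 / 174 = 19.

19 cycles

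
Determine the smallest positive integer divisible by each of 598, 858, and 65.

98670

598 = 2 × 13 × 23
858 = 2 × 3 × 11 × 13
65 = 5 × 13
LCM(598, 858, 65) = 2 × 3 × 5 × 11 × 13 × 23 = 98670.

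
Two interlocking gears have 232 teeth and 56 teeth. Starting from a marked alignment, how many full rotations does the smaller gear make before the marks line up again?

29 rotations

All finish a whole number of cycles simultaneously at t = LCM of the periods.
232 = 2^3 × 29
56 = 2^3 × 7
LCM(232, 56) = 2^3 × 7 × 29 = 1624.
Rotations for period 56: 1624 / 56 = 29.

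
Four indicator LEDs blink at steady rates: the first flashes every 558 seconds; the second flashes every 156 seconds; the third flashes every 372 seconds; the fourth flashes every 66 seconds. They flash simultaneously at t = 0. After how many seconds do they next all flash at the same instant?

159588 seconds

They coincide at every common multiple of the periods; the first is the LCM.
558 = 2 × 3^2 × 31
156 = 2^2 × 3 × 13
372 = 2^2 × 3 × 31
66 = 2 × 3 × 11
LCM(558, 156, 372, 66) = 2^2 × 3^2 × 11 × 13 × 31 = 159588.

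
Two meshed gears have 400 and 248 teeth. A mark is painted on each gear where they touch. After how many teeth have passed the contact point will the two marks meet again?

The first simultaneous occurrence is after LCM of the individual periods.
400 = 2^4 × 5^2
248 = 2^3 × 31
LCM(400, 248) = 2^4 × 5^2 × 31 = 12400.

12400 teeth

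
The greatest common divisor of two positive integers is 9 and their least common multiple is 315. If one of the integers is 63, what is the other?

For two integers, gcd × lcm = product, so the other is (9 × 315) / 63 = 2835 / 63 = 45.

45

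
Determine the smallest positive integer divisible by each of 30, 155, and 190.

30 = 2 × 3 × 5
155 = 5 × 31
190 = 2 × 5 × 19
LCM(30, 155, 190) = 2 × 3 × 5 × 19 × 31 = 17670.

17670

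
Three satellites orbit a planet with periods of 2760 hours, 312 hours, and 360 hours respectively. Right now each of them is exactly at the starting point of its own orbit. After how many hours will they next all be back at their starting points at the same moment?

They coincide at every common multiple of the periods; the first is the LCM.
2760 = 2^3 × 3 × 5 × 23
312 = 2^3 × 3 × 13
360 = 2^3 × 3^2 × 5
LCM(2760, 312, 360) = 2^3 × 3^2 × 5 × 13 × 23 = 107640.

107640 hours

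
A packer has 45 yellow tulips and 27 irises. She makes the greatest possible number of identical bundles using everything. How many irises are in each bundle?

Number of bundles = gcd(45, 27).
45 = 3^2 × 5
27 = 3^3
gcd(45, 27) = 3^2 = 9.
irises per bundle = 27 / 9 = 3.

3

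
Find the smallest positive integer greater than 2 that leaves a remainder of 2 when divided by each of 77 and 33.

N − 2 must be a common multiple of 77 and 33.
77 = 7 × 11
33 = 3 × 11
LCM(77, 33) = 3 × 7 × 11 = 231.
Smallest N > 2 is LCM + 2 = 231 + 2 = 233.

233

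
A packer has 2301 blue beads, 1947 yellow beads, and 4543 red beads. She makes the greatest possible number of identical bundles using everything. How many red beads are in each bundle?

77

Number of bundles = gcd(2301, 1947, 4543).
2301 = 3 × 13 × 59
1947 = 3 × 11 × 59
4543 = 7 × 11 × 59
gcd(2301, 1947, 4543) = 59.
red beads per bundle = 4543 / 59 = 77.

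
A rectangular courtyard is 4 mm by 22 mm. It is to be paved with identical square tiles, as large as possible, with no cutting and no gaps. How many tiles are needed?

22

Tile side = gcd(4, 22).
4 = 2^2
22 = 2 × 11
gcd(4, 22) = 2.
Tiles: (4/2) × (22/2) = 2 × 11 = 22.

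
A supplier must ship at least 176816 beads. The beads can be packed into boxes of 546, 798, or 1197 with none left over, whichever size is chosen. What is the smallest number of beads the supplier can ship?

186732

The number of beads must be a common multiple of 546, 798, and 1197, so a multiple of their LCM.
546 = 2 × 3 × 7 × 13
798 = 2 × 3 × 7 × 19
1197 = 3^2 × 7 × 19
LCM(546, 798, 1197) = 2 × 3^2 × 7 × 13 × 19 = 31122.
Smallest multiple of 31122 that is ≥ 176816: ⌈176816/31122⌉ × 31122 = 6 × 31122 = 186732.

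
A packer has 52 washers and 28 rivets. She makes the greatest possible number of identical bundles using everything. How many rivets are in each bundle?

7

Number of bundles = gcd(52, 28).
52 = 2^2 × 13
28 = 2^2 × 7
gcd(52, 28) = 2^2 = 4.
rivets per bundle = 28 / 4 = 7.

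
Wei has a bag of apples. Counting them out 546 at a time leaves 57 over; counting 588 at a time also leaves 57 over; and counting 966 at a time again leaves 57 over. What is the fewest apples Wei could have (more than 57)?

175869

N − 57 must be a common multiple of 546, 588, and 966.
546 = 2 × 3 × 7 × 13
588 = 2^2 × 3 × 7^2
966 = 2 × 3 × 7 × 23
LCM(546, 588, 966) = 2^2 × 3 × 7^2 × 13 × 23 = 175812.
Smallest N > 57 is LCM + 57 = 175812 + 57 = 175869.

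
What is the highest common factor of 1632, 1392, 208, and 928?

16

1632 = 2^5 × 3 × 17
1392 = 2^4 × 3 × 29
208 = 2^4 × 13
928 = 2^5 × 29
gcd(1632, 1392, 208, 928) = 2^4 = 16.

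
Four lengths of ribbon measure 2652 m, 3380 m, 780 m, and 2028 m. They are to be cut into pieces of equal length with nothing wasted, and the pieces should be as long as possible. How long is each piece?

The greatest length dividing all of 2652, 3380, 780, and 2028 is their gcd.
2652 = 2^2 × 3 × 13 × 17
3380 = 2^2 × 5 × 13^2
780 = 2^2 × 3 × 5 × 13
2028 = 2^2 × 3 × 13^2
gcd(2652, 3380, 780, 2028) = 2^2 × 13 = 52.

52 m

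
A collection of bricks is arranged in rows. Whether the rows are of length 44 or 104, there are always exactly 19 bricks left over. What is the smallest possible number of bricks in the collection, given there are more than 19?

1163

N − 19 must be a common multiple of 44 and 104.
44 = 2^2 × 11
104 = 2^3 × 13
LCM(44, 104) = 2^3 × 11 × 13 = 1144.
Smallest N > 19 is LCM + 19 = 1144 + 19 = 1163.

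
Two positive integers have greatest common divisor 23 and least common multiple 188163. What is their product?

4327749

For any two positive integers, gcd × lcm = product = 23 × 188163 = 4327749.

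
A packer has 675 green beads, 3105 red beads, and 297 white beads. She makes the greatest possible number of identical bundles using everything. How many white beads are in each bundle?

Number of bundles = gcd(675, 3105, 297).
675 = 3^3 × 5^2
3105 = 3^3 × 5 × 23
297 = 3^3 × 11
gcd(675, 3105, 297) = 3^3 = 27.
white beads per bundle = 297 / 27 = 11.

11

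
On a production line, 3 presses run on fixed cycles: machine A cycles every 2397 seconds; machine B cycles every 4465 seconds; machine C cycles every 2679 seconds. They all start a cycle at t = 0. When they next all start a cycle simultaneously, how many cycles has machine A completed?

All finish a whole number of cycles simultaneously at t = LCM of the periods.
2397 = 3 × 17 × 47
4465 = 5 × 19 × 47
2679 = 3 × 19 × 47
LCM(2397, 4465, 2679) = 3 × 5 × 17 × 19 × 47 = 227715.
Cycles for period 2397: 227715 / 2397 = 95.

95 cycles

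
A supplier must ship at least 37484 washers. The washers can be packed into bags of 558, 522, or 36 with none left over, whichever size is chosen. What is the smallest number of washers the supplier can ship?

64728

The number of washers must be a common multiple of 558, 522, and 36, so a multiple of their LCM.
558 = 2 × 3^2 × 31
522 = 2 × 3^2 × 29
36 = 2^2 × 3^2
LCM(558, 522, 36) = 2^2 × 3^2 × 29 × 31 = 32364.
Smallest multiple of 32364 that is ≥ 37484: ⌈37484/32364⌉ × 32364 = 2 × 32364 = 64728.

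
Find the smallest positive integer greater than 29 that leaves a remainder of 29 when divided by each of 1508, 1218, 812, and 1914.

348377

N − 29 must be a common multiple of 1508, 1218, 812, and 1914.
1508 = 2^2 × 13 × 29
1218 = 2 × 3 × 7 × 29
812 = 2^2 × 7 × 29
1914 = 2 × 3 × 11 × 29
LCM(1508, 1218, 812, 1914) = 2^2 × 3 × 7 × 11 × 13 × 29 = 348348.
Smallest N > 29 is LCM + 29 = 348348 + 29 = 348377.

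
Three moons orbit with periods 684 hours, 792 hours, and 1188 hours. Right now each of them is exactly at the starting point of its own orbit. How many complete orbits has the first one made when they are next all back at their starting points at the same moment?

The first common completion time is the LCM of the periods.
684 = 2^2 × 3^2 × 19
792 = 2^3 × 3^2 × 11
1188 = 2^2 × 3^3 × 11
LCM(684, 792, 1188) = 2^3 × 3^3 × 11 × 19 = 45144.
Orbits for period 684: 45144 / 684 = 66.

66 orbits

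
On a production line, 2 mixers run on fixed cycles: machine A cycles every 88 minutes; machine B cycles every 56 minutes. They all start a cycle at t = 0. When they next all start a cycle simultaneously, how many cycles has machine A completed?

They are all back at their starting positions together after one LCM of the periods.
88 = 2^3 × 11
56 = 2^3 × 7
LCM(88, 56) = 2^3 × 7 × 11 = 616.
Cycles for period 88: 616 / 88 = 7.

7 cycles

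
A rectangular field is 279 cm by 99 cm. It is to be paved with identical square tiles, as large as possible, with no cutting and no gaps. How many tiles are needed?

341

Tile side = gcd(279, 99).
279 = 3^2 × 31
99 = 3^2 × 11
gcd(279, 99) = 3^2 = 9.
Tiles: (279/9) × (99/9) = 31 × 11 = 341.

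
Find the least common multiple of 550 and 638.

550 = 2 × 5^2 × 11
638 = 2 × 11 × 29
LCM(550, 638) = 2 × 5^2 × 11 × 29 = 15950.

15950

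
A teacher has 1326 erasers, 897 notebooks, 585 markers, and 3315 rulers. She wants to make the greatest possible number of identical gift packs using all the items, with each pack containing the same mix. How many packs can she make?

The pack count must divide each quantity, so the greatest is gcd(1326, 897, 585, 3315).
1326 = 2 × 3 × 13 × 17
897 = 3 × 13 × 23
585 = 3^2 × 5 × 13
3315 = 3 × 5 × 13 × 17
gcd(1326, 897, 585, 3315) = 3 × 13 = 39.

39 packs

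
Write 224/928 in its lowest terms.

224 = 2^5 × 7
928 = 2^5 × 29
gcd(224, 928) = 2^5 = 32.
Divide numerator and denominator by 32: 224/928 = 7/29.

7/29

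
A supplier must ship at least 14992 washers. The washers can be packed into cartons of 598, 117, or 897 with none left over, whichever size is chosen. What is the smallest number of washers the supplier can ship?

16146

The number of washers must be a common multiple of 598, 117, and 897, so a multiple of their LCM.
598 = 2 × 13 × 23
117 = 3^2 × 13
897 = 3 × 13 × 23
LCM(598, 117, 897) = 2 × 3^2 × 13 × 23 = 5382.
Smallest multiple of 5382 that is ≥ 14992: ⌈14992/5382⌉ × 5382 = 3 × 5382 = 16146.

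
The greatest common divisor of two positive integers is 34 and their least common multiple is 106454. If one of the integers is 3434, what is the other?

1054

For two integers, gcd × lcm = product, so the other is (34 × 106454) / 3434 = 3619436 / 3434 = 1054.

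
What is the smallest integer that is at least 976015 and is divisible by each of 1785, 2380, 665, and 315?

1220940

The integer must be a common multiple of 1785, 2380, 665, and 315, so a multiple of their LCM.
1785 = 3 × 5 × 7 × 17
2380 = 2^2 × 5 × 7 × 17
665 = 5 × 7 × 19
315 = 3^2 × 5 × 7
LCM(1785, 2380, 665, 315) = 2^2 × 3^2 × 5 × 7 × 17 × 19 = 406980.
Smallest multiple of 406980 that is ≥ 976015: ⌈976015/406980⌉ × 406980 = 3 × 406980 = 1220940.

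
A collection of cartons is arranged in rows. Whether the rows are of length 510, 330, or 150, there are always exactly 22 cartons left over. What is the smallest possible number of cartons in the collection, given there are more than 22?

N − 22 must be a common multiple of 510, 330, and 150.
510 = 2 × 3 × 5 × 17
330 = 2 × 3 × 5 × 11
150 = 2 × 3 × 5^2
LCM(510, 330, 150) = 2 × 3 × 5^2 × 11 × 17 = 28050.
Smallest N > 22 is LCM + 22 = 28050 + 22 = 28072.

28072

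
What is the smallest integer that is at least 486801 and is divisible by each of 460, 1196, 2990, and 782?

508300

The integer must be a common multiple of 460, 1196, 2990, and 782, so a multiple of their LCM.
460 = 2^2 × 5 × 23
1196 = 2^2 × 13 × 23
2990 = 2 × 5 × 13 × 23
782 = 2 × 17 × 23
LCM(460, 1196, 2990, 782) = 2^2 × 5 × 13 × 17 × 23 = 101660.
Smallest multiple of 101660 that is ≥ 486801: ⌈486801/101660⌉ × 101660 = 5 × 101660 = 508300.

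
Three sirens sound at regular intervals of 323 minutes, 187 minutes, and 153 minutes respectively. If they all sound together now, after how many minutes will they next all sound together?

31977 minutes

The first simultaneous occurrence is after LCM of the individual periods.
323 = 17 × 19
187 = 11 × 17
153 = 3^2 × 17
LCM(323, 187, 153) = 3^2 × 11 × 17 × 19 = 31977.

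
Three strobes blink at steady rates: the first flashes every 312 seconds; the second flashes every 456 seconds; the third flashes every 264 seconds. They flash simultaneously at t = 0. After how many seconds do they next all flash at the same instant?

The first simultaneous occurrence is after LCM of the individual periods.
312 = 2^3 × 3 × 13
456 = 2^3 × 3 × 19
264 = 2^3 × 3 × 11
LCM(312, 456, 264) = 2^3 × 3 × 11 × 13 × 19 = 65208.

65208 seconds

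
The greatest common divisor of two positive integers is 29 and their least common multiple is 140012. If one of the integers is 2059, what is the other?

1972

For two integers, gcd × lcm = product, so the other is (29 × 140012) / 2059 = 4060348 / 2059 = 1972.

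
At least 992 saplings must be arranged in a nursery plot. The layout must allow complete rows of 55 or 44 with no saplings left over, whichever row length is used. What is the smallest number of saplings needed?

1100

The number of saplings must be a common multiple of 55 and 44, so a multiple of their LCM.
55 = 5 × 11
44 = 2^2 × 11
LCM(55, 44) = 2^2 × 5 × 11 = 220.
Smallest multiple of 220 that is ≥ 992: ⌈992/220⌉ × 220 = 5 × 220 = 1100.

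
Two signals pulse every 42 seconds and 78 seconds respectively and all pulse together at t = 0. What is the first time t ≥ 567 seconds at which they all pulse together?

Joint pulses occur at multiples of LCM(42, 78).
42 = 2 × 3 × 7
78 = 2 × 3 × 13
LCM(42, 78) = 2 × 3 × 7 × 13 = 546.
Smallest multiple of 546 that is ≥ 567: ⌈567/546⌉ × 546 = 2 × 546 = 1092.

1092 seconds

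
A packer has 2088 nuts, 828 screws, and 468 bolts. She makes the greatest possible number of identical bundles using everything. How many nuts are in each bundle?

58

Number of bundles = gcd(2088, 828, 468).
2088 = 2^3 × 3^2 × 29
828 = 2^2 × 3^2 × 23
468 = 2^2 × 3^2 × 13
gcd(2088, 828, 468) = 2^2 × 3^2 = 36.
nuts per bundle = 2088 / 36 = 58.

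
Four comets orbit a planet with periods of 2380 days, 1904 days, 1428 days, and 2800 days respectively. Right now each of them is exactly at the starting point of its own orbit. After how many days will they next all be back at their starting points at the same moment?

142800 days

They coincide at every common multiple of the periods; the first is the LCM.
2380 = 2^2 × 5 × 7 × 17
1904 = 2^4 × 7 × 17
1428 = 2^2 × 3 × 7 × 17
2800 = 2^4 × 5^2 × 7
LCM(2380, 1904, 1428, 2800) = 2^4 × 3 × 5^2 × 7 × 17 = 142800.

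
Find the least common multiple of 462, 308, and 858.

12012

462 = 2 × 3 × 7 × 11
308 = 2^2 × 7 × 11
858 = 2 × 3 × 11 × 13
LCM(462, 308, 858) = 2^2 × 3 × 7 × 11 × 13 = 12012.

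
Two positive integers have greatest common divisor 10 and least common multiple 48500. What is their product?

485000

For any two positive integers, gcd × lcm = product = 10 × 48500 = 485000.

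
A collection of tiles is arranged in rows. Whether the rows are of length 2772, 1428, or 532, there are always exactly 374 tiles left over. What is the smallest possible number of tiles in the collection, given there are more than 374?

895730

N − 374 must be a common multiple of 2772, 1428, and 532.
2772 = 2^2 × 3^2 × 7 × 11
1428 = 2^2 × 3 × 7 × 17
532 = 2^2 × 7 × 19
LCM(2772, 1428, 532) = 2^2 × 3^2 × 7 × 11 × 17 × 19 = 895356.
Smallest N > 374 is LCM + 374 = 895356 + 374 = 895730.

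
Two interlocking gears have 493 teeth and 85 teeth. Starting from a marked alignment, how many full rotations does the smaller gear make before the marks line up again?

All finish a whole number of cycles simultaneously at t = LCM of the periods.
493 = 17 × 29
85 = 5 × 17
LCM(493, 85) = 5 × 17 × 29 = 2465.
Rotations for period 85: 2465 / 85 = 29.

29 rotations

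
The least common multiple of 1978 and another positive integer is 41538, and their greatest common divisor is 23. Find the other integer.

gcd × lcm = product of the two integers, so the other integer is (23 × 41538) / 1978 = 483.

483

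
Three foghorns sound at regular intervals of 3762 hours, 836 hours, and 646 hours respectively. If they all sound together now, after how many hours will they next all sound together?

127908 hours

They coincide at every common multiple of the periods; the first is the LCM.
3762 = 2 × 3^2 × 11 × 19
836 = 2^2 × 11 × 19
646 = 2 × 17 × 19
LCM(3762, 836, 646) = 2^2 × 3^2 × 11 × 17 × 19 = 127908.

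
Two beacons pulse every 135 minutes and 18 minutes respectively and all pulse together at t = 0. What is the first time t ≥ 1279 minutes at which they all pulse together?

1350 minutes

Joint pulses occur at multiples of LCM(135, 18).
135 = 3^3 × 5
18 = 2 × 3^2
LCM(135, 18) = 2 × 3^3 × 5 = 270.
Smallest multiple of 270 that is ≥ 1279: ⌈1279/270⌉ × 270 = 5 × 270 = 1350.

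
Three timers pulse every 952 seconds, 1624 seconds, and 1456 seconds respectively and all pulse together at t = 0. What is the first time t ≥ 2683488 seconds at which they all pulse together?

2871232 seconds

Joint pulses occur at multiples of LCM(952, 1624, 1456).
952 = 2^3 × 7 × 17
1624 = 2^3 × 7 × 29
1456 = 2^4 × 7 × 13
LCM(952, 1624, 1456) = 2^4 × 7 × 13 × 17 × 29 = 717808.
Smallest multiple of 717808 that is ≥ 2683488: ⌈2683488/717808⌉ × 717808 = 4 × 717808 = 2871232.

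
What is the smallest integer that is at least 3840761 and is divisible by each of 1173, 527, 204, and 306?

The integer must be a common multiple of 1173, 527, 204, and 306, so a multiple of their LCM.
1173 = 3 × 17 × 23
527 = 17 × 31
204 = 2^2 × 3 × 17
306 = 2 × 3^2 × 17
LCM(1173, 527, 204, 306) = 2^2 × 3^2 × 17 × 23 × 31 = 436356.
Smallest multiple of 436356 that is ≥ 3840761: ⌈3840761/436356⌉ × 436356 = 9 × 436356 = 3927204.

3927204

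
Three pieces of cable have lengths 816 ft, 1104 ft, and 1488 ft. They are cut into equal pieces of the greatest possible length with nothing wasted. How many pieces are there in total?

71

Piece length = gcd(816, 1104, 1488).
816 = 2^4 × 3 × 17
1104 = 2^4 × 3 × 23
1488 = 2^4 × 3 × 31
gcd(816, 1104, 1488) = 2^4 × 3 = 48.
Total pieces = 816/48 + 1104/48 + 1488/48 = 17 + 23 + 31 = 71.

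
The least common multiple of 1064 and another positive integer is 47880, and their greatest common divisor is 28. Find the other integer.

1260

gcd × lcm = product of the two integers, so the other integer is (28 × 47880) / 1064 = 1260.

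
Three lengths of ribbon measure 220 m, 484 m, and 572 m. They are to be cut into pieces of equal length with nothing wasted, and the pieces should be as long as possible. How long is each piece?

44 m

Each piece length must divide every original length, so the longest possible is gcd(220, 484, 572).
220 = 2^2 × 5 × 11
484 = 2^2 × 11^2
572 = 2^2 × 11 × 13
gcd(220, 484, 572) = 2^2 × 11 = 44.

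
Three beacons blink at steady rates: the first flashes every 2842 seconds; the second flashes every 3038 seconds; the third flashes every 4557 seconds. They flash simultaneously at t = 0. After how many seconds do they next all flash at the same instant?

We need the least common multiple of the intervals.
2842 = 2 × 7^2 × 29
3038 = 2 × 7^2 × 31
4557 = 3 × 7^2 × 31
LCM(2842, 3038, 4557) = 2 × 3 × 7^2 × 29 × 31 = 264306.

264306 seconds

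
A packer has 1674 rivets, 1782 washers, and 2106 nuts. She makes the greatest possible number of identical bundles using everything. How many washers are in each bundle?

33

Number of bundles = gcd(1674, 1782, 2106).
1674 = 2 × 3^3 × 31
1782 = 2 × 3^4 × 11
2106 = 2 × 3^4 × 13
gcd(1674, 1782, 2106) = 2 × 3^3 = 54.
washers per bundle = 1782 / 54 = 33.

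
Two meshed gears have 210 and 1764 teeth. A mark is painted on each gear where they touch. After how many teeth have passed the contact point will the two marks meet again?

8820 teeth

The first simultaneous occurrence is after LCM of the individual periods.
210 = 2 × 3 × 5 × 7
1764 = 2^2 × 3^2 × 7^2
LCM(210, 1764) = 2^2 × 3^2 × 5 × 7^2 = 8820.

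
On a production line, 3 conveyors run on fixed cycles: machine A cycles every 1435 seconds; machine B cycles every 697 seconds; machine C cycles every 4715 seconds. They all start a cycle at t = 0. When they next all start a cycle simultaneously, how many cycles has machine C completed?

The first common completion time is the LCM of the periods.
1435 = 5 × 7 × 41
697 = 17 × 41
4715 = 5 × 23 × 41
LCM(1435, 697, 4715) = 5 × 7 × 17 × 23 × 41 = 561085.
Cycles for period 4715: 561085 / 4715 = 119.

119 cycles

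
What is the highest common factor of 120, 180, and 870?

30

120 = 2^3 × 3 × 5
180 = 2^2 × 3^2 × 5
870 = 2 × 3 × 5 × 29
gcd(120, 180, 870) = 2 × 3 × 5 = 30.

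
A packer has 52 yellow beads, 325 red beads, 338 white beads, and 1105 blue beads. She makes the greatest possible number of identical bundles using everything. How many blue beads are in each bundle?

Number of bundles = gcd(52, 325, 338, 1105).
52 = 2^2 × 13
325 = 5^2 × 13
338 = 2 × 13^2
1105 = 5 × 13 × 17
gcd(52, 325, 338, 1105) = 13.
blue beads per bundle = 1105 / 13 = 85.

85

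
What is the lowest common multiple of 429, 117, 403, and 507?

429 = 3 × 11 × 13
117 = 3^2 × 13
403 = 13 × 31
507 = 3 × 13^2
LCM(429, 117, 403, 507) = 3^2 × 11 × 13^2 × 31 = 518661.

518661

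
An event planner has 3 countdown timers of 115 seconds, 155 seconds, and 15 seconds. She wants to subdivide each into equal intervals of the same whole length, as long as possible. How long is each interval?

The interval must divide each timer length; the longest such is the gcd.
115 = 5 × 23
155 = 5 × 31
15 = 3 × 5
gcd(115, 155, 15) = 5.

5 seconds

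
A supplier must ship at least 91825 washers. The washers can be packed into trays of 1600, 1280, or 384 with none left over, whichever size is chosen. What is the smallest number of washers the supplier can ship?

96000

The number of washers must be a common multiple of 1600, 1280, and 384, so a multiple of their LCM.
1600 = 2^6 × 5^2
1280 = 2^8 × 5
384 = 2^7 × 3
LCM(1600, 1280, 384) = 2^8 × 3 × 5^2 = 19200.
Smallest multiple of 19200 that is ≥ 91825: ⌈91825/19200⌉ × 19200 = 5 × 19200 = 96000.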